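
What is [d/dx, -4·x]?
-4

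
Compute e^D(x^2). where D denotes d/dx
x^{2} + 2 x + 1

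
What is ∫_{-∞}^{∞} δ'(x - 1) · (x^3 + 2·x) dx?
-5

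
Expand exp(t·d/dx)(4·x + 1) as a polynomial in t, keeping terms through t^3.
4 t + 4 x + 1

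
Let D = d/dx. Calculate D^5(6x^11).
332640 x^{6}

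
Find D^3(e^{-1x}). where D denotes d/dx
- e^{- x}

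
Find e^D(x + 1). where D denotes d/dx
x + 2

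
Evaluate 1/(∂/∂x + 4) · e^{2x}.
\frac{e^{2 x}}{6}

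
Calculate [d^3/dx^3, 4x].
12\frac{d^{2}}{dx^{2}}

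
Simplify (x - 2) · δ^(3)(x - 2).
-3\delta^{(2)}(x - 2)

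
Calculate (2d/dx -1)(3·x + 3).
3 - 3 x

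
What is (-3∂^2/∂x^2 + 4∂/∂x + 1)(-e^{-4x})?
63 e^{- 4 x}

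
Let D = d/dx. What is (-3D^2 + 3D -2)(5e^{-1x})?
- 40 e^{- x}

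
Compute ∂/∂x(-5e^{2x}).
- 10 e^{2 x}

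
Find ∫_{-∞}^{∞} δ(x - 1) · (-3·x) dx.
-3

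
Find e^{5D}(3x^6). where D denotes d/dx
3 x^{6} + 90 x^{5} + 1125 x^{4} + 7500 x^{3} + 28125 x^{2} + 56250 x + 46875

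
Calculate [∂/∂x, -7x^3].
- 21 x^{2}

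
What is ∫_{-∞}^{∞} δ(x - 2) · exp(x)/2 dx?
\frac{e^{2}}{2}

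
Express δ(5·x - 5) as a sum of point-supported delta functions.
\frac{\delta(x - 1)}{5}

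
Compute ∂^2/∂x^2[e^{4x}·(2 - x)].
\left(24 - 16 x\right) e^{4 x}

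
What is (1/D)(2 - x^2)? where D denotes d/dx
- \frac{x^{3}}{3} + 2 x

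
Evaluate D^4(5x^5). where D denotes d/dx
600 x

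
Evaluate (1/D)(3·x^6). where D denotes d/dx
\frac{3 x^{7}}{7}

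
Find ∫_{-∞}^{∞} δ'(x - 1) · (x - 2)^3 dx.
-3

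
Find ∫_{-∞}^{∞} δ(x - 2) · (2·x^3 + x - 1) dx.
17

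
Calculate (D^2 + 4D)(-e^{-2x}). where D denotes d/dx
4 e^{- 2 x}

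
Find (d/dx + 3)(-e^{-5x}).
2 e^{- 5 x}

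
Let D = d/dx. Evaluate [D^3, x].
3D^{2}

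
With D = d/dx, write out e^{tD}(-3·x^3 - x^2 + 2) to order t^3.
- 3 t^{3} - t^{2} \left(9 x + 1\right) - t x \left(9 x + 2\right) - 3 x^{3} - x^{2} + 2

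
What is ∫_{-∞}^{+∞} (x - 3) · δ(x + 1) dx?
-4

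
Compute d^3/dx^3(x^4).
24 x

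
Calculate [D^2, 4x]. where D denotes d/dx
8D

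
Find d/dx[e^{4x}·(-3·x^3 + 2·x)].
\left(- 12 x^{3} - 9 x^{2} + 8 x + 2\right) e^{4 x}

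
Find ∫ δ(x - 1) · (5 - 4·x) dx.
1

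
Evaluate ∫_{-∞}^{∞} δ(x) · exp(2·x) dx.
1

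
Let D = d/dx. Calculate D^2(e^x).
e^{x}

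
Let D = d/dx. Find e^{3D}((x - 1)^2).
x^{2} + 4 x + 4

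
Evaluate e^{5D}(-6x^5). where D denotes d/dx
- 6 x^{5} - 150 x^{4} - 1500 x^{3} - 7500 x^{2} - 18750 x - 18750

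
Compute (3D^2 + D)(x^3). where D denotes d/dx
3 x \left(x + 6\right)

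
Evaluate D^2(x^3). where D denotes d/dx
6 x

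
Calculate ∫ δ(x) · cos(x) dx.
1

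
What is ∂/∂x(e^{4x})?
4 e^{4 x}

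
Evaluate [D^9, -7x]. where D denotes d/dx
-63D^{8}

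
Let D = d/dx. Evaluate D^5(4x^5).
480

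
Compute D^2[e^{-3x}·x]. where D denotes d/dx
3 \left(3 x - 2\right) e^{- 3 x}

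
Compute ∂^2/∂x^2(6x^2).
12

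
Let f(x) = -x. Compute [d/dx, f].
-1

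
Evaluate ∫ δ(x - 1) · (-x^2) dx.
-1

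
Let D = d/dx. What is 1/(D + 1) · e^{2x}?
\frac{e^{2 x}}{3}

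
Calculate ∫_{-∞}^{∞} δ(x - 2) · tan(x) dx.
\tan{\left(2 \right)}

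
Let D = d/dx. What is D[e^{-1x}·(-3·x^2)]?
3 x \left(x - 2\right) e^{- x}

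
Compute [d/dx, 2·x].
2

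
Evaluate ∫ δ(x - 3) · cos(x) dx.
\cos{\left(3 \right)}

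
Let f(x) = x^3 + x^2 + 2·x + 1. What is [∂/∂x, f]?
3 x^{2} + 2 x + 2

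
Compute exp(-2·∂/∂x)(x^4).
x^{4} - 8 x^{3} + 24 x^{2} - 32 x + 16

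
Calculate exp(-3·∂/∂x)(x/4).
\frac{x}{4} - \frac{3}{4}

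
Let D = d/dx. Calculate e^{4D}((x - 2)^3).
x^{3} + 6 x^{2} + 12 x + 8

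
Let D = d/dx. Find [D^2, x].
2D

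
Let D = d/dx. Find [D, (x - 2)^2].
2 x - 4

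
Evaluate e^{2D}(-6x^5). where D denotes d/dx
- 6 x^{5} - 60 x^{4} - 240 x^{3} - 480 x^{2} - 480 x - 192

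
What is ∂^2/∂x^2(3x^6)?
90 x^{4}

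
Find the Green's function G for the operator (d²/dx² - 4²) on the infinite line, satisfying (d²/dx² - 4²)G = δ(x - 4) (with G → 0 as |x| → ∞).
-\frac{e^{-4|x - 4|}}{8}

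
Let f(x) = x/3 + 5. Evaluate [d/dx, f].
\frac{1}{3}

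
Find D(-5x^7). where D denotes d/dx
- 35 x^{6}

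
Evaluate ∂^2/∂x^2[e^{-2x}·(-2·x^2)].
4 \left(- 2 x^{2} + 4 x - 1\right) e^{- 2 x}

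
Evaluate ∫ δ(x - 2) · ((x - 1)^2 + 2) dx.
3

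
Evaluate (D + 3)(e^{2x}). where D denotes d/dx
5 e^{2 x}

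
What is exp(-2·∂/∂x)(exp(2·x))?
e^{2 x - 4}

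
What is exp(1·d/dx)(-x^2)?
- x^{2} - 2 x - 1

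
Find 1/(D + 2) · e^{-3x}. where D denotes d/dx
- e^{- 3 x}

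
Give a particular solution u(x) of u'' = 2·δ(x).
|x|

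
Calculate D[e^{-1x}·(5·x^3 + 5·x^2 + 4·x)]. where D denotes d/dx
\left(- 5 x^{3} + 10 x^{2} + 6 x + 4\right) e^{- x}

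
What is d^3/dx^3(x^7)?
210 x^{4}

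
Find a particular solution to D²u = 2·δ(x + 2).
|x + 2|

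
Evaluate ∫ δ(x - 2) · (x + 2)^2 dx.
16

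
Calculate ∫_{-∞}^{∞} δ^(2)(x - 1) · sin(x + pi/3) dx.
- \sin{\left(1 + \frac{\pi}{3} \right)}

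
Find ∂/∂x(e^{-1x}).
- e^{- x}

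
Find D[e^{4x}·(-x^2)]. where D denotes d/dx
2 x \left(- 2 x - 1\right) e^{4 x}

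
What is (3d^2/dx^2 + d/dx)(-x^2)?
- 2 x - 6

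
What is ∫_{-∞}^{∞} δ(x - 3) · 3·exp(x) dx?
3 e^{3}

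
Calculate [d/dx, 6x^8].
48 x^{7}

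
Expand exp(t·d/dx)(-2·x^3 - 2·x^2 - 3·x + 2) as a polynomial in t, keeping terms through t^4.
- 2 t^{3} - t^{2} \left(6 x + 2\right) - t \left(6 x^{2} + 4 x + 3\right) - 2 x^{3} - 2 x^{2} - 3 x + 2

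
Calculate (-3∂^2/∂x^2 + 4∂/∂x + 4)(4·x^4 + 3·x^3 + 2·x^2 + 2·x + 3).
16 x^{4} + 76 x^{3} - 100 x^{2} - 30 x + 8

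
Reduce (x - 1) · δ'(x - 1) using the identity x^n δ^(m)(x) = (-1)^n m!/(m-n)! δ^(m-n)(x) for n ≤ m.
-\delta(x - 1)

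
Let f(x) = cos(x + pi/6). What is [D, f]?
- \sin{\left(x + \frac{\pi}{6} \right)}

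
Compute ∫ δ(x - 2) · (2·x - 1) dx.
3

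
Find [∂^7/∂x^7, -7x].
-49\frac{d^{6}}{dx^{6}}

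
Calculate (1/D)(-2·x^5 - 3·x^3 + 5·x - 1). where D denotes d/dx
- \frac{x^{6}}{3} - \frac{3 x^{4}}{4} + \frac{5 x^{2}}{2} - x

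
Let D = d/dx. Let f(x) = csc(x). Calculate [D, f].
- \cot{\left(x \right)} \csc{\left(x \right)}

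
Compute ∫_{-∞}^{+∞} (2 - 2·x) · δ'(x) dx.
2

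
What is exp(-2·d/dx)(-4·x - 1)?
7 - 4 x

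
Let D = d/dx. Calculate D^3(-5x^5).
- 300 x^{2}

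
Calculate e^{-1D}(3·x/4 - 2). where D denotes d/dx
\frac{3 x}{4} - \frac{11}{4}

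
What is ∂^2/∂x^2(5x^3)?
30 x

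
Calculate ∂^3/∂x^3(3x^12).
3960 x^{9}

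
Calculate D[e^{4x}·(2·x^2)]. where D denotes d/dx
4 x \left(2 x + 1\right) e^{4 x}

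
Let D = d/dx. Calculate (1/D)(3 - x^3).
- \frac{x^{4}}{4} + 3 x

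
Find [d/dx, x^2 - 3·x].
2 x - 3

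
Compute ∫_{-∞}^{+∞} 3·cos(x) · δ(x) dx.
3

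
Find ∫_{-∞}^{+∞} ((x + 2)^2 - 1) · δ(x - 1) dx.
8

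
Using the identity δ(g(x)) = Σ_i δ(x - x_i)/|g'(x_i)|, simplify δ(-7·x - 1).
\frac{\delta(x + 1/7)}{7}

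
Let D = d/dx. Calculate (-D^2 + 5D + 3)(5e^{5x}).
15 e^{5 x}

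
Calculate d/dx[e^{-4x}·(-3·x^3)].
x^{2} \left(12 x - 9\right) e^{- 4 x}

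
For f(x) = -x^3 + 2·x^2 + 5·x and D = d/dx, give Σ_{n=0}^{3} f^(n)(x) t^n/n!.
- t^{3} + t^{2} \left(2 - 3 x\right) + t \left(- 3 x^{2} + 4 x + 5\right) - x^{3} + 2 x^{2} + 5 x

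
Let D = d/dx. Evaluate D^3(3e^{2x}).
24 e^{2 x}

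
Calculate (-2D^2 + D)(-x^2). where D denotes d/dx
4 - 2 x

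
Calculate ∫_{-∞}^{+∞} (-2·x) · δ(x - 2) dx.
-4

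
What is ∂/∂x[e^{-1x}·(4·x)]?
4 \left(1 - x\right) e^{- x}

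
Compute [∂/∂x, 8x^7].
56 x^{6}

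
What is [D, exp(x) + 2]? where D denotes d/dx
e^{x}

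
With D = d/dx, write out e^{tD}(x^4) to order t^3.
x \left(4 t^{3} + 6 t^{2} x + 4 t x^{2} + x^{3}\right)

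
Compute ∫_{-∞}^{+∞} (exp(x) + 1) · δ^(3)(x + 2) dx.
- \frac{1}{e^{2}}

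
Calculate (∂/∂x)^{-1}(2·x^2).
\frac{2 x^{3}}{3}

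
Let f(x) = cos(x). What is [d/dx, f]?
- \sin{\left(x \right)}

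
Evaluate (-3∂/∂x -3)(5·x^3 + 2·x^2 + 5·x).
- 15 x^{3} - 51 x^{2} - 27 x - 15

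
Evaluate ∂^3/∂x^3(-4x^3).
-24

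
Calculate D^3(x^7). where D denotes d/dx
210 x^{4}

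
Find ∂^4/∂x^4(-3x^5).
- 360 x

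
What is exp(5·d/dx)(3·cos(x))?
3 \cos{\left(x + 5 \right)}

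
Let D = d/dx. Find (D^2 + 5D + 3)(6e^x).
54 e^{x}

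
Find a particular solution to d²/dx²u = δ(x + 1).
\frac{|x + 1|}{2}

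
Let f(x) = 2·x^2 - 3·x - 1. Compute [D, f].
4 x - 3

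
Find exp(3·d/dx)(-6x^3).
- 6 x^{3} - 54 x^{2} - 162 x - 162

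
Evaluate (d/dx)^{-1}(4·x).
2 x^{2}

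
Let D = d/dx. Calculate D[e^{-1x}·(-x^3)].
x^{2} \left(x - 3\right) e^{- x}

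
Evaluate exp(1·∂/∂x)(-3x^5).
- 3 x^{5} - 15 x^{4} - 30 x^{3} - 30 x^{2} - 15 x - 3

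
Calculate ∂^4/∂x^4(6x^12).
71280 x^{8}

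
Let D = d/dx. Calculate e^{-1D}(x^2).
x^{2} - 2 x + 1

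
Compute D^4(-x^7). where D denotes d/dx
- 840 x^{3}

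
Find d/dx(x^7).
7 x^{6}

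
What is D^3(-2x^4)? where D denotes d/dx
- 48 x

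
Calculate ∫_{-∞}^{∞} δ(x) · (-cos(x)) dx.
-1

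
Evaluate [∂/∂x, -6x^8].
- 48 x^{7}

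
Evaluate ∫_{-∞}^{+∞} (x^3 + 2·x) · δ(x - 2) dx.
12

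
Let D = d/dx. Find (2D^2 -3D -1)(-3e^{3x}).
- 24 e^{3 x}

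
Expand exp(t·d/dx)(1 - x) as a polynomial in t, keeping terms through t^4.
- t - x + 1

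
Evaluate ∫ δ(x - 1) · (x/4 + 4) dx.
\frac{17}{4}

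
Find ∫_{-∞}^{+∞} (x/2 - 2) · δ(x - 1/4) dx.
- \frac{15}{8}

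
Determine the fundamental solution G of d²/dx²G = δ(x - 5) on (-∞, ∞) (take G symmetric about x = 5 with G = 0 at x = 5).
\frac{|x - 5|}{2}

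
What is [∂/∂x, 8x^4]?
32 x^{3}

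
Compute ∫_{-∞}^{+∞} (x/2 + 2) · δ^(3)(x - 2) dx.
0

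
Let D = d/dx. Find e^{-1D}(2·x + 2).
2 x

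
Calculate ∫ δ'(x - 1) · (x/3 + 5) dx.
- \frac{1}{3}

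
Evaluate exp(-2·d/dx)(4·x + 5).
4 x - 3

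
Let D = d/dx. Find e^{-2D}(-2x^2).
- 2 x^{2} + 8 x - 8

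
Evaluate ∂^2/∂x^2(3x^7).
126 x^{5}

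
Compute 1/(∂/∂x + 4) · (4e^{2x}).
\frac{2 e^{2 x}}{3}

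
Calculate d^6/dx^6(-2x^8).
- 40320 x^{2}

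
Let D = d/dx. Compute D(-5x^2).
- 10 x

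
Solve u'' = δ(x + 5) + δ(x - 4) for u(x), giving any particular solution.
\frac{|x + 5|}{2} + \frac{|x - 4|}{2}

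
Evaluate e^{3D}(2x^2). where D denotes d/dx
2 x^{2} + 12 x + 18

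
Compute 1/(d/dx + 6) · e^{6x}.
\frac{e^{6 x}}{12}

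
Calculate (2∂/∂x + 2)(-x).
- 2 x - 2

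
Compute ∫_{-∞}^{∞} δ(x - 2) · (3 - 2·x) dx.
-1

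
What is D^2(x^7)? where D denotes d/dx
42 x^{5}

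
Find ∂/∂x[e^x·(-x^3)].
x^{2} \left(- x - 3\right) e^{x}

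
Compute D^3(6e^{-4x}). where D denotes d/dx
- 384 e^{- 4 x}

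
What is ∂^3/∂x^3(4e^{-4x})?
- 256 e^{- 4 x}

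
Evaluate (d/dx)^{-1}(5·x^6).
\frac{5 x^{7}}{7}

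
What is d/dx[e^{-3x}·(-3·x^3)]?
9 x^{2} \left(x - 1\right) e^{- 3 x}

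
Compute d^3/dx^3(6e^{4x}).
384 e^{4 x}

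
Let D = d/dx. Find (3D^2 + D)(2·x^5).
10 x^{3} \left(x + 12\right)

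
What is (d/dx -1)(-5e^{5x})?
- 20 e^{5 x}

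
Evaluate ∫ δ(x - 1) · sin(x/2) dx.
\sin{\left(\frac{1}{2} \right)}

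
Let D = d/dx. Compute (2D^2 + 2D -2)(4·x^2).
- 8 x^{2} + 16 x + 16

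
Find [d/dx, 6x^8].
48 x^{7}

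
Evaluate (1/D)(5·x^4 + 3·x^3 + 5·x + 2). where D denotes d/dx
x^{5} + \frac{3 x^{4}}{4} + \frac{5 x^{2}}{2} + 2 x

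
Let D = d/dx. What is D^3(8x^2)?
0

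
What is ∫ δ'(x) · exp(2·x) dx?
-2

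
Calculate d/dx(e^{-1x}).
- e^{- x}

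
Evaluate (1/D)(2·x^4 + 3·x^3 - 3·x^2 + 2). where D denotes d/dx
\frac{2 x^{5}}{5} + \frac{3 x^{4}}{4} - x^{3} + 2 x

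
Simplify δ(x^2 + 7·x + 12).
\frac{\delta(x + 4) + \delta(x + 3)}{1}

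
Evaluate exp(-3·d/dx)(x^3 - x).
x^{3} - 9 x^{2} + 26 x - 24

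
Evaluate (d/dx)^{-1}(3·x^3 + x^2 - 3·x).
\frac{3 x^{4}}{4} + \frac{x^{3}}{3} - \frac{3 x^{2}}{2}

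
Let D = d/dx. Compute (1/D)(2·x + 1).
x^{2} + x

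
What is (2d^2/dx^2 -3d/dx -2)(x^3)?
x \left(- 2 x^{2} - 9 x + 12\right)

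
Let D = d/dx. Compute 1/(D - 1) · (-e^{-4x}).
\frac{e^{- 4 x}}{5}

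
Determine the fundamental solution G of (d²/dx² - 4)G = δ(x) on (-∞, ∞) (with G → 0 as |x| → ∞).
-\frac{e^{-2|x|}}{4}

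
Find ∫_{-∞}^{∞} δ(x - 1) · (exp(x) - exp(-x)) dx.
2 \sinh{\left(1 \right)}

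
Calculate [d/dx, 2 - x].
-1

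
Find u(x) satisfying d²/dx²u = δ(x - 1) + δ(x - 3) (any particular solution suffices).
\frac{|x - 1|}{2} + \frac{|x - 3|}{2}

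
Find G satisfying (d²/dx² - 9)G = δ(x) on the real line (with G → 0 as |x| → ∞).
-\frac{e^{-3|x|}}{6}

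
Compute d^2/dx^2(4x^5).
80 x^{3}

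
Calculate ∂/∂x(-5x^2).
- 10 x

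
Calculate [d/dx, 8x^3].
24 x^{2}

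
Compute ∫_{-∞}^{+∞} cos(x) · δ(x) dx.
1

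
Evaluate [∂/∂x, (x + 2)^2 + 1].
2 x + 4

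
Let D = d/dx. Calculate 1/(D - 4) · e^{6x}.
\frac{e^{6 x}}{2}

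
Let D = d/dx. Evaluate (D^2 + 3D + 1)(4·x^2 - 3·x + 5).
4 x^{2} + 21 x + 4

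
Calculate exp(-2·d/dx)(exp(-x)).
e^{2 - x}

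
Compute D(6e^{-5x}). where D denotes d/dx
- 30 e^{- 5 x}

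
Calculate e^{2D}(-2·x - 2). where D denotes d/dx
- 2 x - 6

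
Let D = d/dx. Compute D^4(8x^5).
960 x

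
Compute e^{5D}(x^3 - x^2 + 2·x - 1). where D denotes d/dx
x^{3} + 14 x^{2} + 67 x + 109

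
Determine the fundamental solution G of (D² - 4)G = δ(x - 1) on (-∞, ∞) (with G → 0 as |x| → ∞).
-\frac{e^{-2|x - 1|}}{4}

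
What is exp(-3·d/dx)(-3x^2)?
- 3 x^{2} + 18 x - 27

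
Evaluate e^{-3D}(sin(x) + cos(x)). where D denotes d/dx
\sqrt{2} \cos{\left(- x + \frac{\pi}{4} + 3 \right)}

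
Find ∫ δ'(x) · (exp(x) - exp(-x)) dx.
-2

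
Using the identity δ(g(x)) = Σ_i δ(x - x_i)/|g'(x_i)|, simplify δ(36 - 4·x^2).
\frac{\delta(x - 3) + \delta(x + 3)}{24}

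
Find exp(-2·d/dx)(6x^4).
6 x^{4} - 48 x^{3} + 144 x^{2} - 192 x + 96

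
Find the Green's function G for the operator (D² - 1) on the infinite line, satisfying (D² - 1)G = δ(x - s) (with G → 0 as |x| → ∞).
-\frac{e^{-|x-s|}}{2}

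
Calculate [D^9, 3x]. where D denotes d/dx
27D^{8}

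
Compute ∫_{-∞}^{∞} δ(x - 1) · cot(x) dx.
\cot{\left(1 \right)}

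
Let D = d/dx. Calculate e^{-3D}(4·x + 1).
4 x - 11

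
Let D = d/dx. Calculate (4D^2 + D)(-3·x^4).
12 x^{2} \left(- x - 12\right)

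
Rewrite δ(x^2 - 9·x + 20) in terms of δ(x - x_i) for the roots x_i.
\frac{\delta(x - 4) + \delta(x - 5)}{1}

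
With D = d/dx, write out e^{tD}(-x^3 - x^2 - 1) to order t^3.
- t^{3} - t^{2} \left(3 x + 1\right) - t x \left(3 x + 2\right) - x^{3} - x^{2} - 1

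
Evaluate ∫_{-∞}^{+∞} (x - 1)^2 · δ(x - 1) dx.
0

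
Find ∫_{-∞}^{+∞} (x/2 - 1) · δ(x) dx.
-1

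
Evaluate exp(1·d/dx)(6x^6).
6 x^{6} + 36 x^{5} + 90 x^{4} + 120 x^{3} + 90 x^{2} + 36 x + 6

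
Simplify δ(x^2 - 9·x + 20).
\frac{\delta(x - 5) + \delta(x - 4)}{1}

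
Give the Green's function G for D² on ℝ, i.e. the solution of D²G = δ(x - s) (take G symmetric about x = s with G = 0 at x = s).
\frac{|x - s|}{2}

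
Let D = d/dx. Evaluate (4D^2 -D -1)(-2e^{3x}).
- 64 e^{3 x}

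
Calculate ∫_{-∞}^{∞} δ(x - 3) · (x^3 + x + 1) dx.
31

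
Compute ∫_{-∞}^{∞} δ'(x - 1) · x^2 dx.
-2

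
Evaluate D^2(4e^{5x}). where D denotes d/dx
100 e^{5 x}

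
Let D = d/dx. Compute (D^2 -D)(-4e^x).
0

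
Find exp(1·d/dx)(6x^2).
6 x^{2} + 12 x + 6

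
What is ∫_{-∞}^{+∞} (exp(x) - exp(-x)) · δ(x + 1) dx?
- 2 \sinh{\left(1 \right)}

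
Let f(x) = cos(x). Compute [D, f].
- \sin{\left(x \right)}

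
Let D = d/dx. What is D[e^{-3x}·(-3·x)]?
3 \left(3 x - 1\right) e^{- 3 x}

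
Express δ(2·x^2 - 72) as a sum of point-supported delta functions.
\frac{\delta(x - 6) + \delta(x + 6)}{24}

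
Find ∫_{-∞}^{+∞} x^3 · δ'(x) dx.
0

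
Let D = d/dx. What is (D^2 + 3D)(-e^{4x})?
- 28 e^{4 x}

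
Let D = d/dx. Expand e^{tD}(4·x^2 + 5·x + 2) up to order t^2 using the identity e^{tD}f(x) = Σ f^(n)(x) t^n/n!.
4 t^{2} + t \left(8 x + 5\right) + 4 x^{2} + 5 x + 2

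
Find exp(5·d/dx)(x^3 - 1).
x^{3} + 15 x^{2} + 75 x + 124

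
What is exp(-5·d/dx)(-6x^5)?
- 6 x^{5} + 150 x^{4} - 1500 x^{3} + 7500 x^{2} - 18750 x + 18750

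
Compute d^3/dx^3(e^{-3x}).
- 27 e^{- 3 x}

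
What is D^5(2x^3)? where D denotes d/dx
0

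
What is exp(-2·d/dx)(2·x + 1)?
2 x - 3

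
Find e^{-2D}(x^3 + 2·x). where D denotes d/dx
x^{3} - 6 x^{2} + 14 x - 12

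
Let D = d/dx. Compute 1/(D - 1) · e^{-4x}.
- \frac{e^{- 4 x}}{5}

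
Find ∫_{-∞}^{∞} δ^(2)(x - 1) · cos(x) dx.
- \cos{\left(1 \right)}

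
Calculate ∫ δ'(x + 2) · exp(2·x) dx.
- \frac{2}{e^{4}}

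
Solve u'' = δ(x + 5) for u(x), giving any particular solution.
\frac{|x + 5|}{2}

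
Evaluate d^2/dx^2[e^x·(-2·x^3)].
- 2 x \left(x^{2} + 6 x + 6\right) e^{x}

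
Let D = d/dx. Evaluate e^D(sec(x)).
\sec{\left(x + 1 \right)}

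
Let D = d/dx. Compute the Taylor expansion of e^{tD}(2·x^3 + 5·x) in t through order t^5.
2 t^{3} + 6 t^{2} x + t \left(6 x^{2} + 5\right) + 2 x^{3} + 5 x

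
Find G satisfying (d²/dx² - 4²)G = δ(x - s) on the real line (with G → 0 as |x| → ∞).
-\frac{e^{-4|x-s|}}{8}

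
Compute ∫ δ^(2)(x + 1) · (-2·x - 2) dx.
0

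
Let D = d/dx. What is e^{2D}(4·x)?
4 x + 8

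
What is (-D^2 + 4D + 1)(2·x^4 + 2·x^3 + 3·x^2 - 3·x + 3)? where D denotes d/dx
2 x^{4} + 34 x^{3} + 3 x^{2} + 9 x - 15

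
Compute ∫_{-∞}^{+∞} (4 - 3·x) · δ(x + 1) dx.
7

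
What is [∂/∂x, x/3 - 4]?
\frac{1}{3}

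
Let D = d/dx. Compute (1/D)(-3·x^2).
- x^{3}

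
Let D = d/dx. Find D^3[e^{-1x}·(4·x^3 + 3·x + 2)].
\left(- 4 x^{3} + 36 x^{2} - 75 x + 31\right) e^{- x}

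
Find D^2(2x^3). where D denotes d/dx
12 x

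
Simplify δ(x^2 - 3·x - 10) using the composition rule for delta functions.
\frac{\delta(x + 2) + \delta(x - 5)}{7}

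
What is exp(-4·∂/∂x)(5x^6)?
5 x^{6} - 120 x^{5} + 1200 x^{4} - 6400 x^{3} + 19200 x^{2} - 30720 x + 20480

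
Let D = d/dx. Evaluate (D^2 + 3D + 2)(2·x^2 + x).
4 x^{2} + 14 x + 7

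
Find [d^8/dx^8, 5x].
40\frac{d^{7}}{dx^{7}}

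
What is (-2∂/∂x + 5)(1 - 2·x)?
9 - 10 x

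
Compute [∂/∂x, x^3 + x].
3 x^{2} + 1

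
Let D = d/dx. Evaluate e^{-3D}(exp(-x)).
e^{3 - x}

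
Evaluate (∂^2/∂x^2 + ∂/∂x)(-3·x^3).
9 x \left(- x - 2\right)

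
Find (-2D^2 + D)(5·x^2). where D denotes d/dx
10 x - 20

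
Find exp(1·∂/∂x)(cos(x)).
\cos{\left(x + 1 \right)}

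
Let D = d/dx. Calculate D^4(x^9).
3024 x^{5}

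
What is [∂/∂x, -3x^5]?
- 15 x^{4}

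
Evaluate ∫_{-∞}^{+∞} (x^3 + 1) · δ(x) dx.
1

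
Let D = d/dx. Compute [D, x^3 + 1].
3 x^{2}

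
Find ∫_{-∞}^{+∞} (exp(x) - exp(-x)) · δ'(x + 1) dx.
- 2 \cosh{\left(1 \right)}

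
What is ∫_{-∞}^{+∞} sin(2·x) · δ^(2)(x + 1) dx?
4 \sin{\left(2 \right)}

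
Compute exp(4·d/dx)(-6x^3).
- 6 x^{3} - 72 x^{2} - 288 x - 384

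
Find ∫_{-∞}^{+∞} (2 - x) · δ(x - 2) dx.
0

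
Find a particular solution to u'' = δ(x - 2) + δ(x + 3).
\frac{|x - 2|}{2} + \frac{|x + 3|}{2}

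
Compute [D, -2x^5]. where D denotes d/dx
- 10 x^{4}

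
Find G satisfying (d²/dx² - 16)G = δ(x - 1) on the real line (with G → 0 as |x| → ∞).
-\frac{e^{-4|x - 1|}}{8}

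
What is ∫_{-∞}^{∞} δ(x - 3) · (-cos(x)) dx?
- \cos{\left(3 \right)}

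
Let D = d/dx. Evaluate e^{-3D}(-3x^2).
- 3 x^{2} + 18 x - 27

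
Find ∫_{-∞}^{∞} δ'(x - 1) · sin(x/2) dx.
- \frac{\cos{\left(\frac{1}{2} \right)}}{2}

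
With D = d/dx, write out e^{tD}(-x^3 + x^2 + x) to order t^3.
- t^{3} + t^{2} \left(1 - 3 x\right) + t \left(- 3 x^{2} + 2 x + 1\right) - x^{3} + x^{2} + x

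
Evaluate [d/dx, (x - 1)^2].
2 x - 2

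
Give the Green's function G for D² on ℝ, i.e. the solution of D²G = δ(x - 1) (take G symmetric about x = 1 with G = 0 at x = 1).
\frac{|x - 1|}{2}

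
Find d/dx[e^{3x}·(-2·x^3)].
6 x^{2} \left(- x - 1\right) e^{3 x}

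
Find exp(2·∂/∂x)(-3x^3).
- 3 x^{3} - 18 x^{2} - 36 x - 24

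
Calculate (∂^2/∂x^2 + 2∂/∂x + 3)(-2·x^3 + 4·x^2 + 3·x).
- 6 x^{3} + 13 x + 14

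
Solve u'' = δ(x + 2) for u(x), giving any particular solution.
\frac{|x + 2|}{2}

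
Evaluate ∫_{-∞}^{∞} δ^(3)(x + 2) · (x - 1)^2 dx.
0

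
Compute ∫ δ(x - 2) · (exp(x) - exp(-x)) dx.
2 \sinh{\left(2 \right)}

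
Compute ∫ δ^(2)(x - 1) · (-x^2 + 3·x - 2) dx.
-2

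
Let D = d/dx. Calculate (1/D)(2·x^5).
\frac{x^{6}}{3}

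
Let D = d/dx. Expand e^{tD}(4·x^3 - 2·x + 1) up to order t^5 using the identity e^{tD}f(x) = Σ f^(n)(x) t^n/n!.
4 t^{3} + 12 t^{2} x + 2 t \left(6 x^{2} - 1\right) + 4 x^{3} - 2 x + 1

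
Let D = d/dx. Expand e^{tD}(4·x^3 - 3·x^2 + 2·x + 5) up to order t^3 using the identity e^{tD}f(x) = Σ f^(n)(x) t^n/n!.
4 t^{3} + t^{2} \left(12 x - 3\right) + 2 t \left(6 x^{2} - 3 x + 1\right) + 4 x^{3} - 3 x^{2} + 2 x + 5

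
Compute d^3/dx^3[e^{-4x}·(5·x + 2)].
16 \left(7 - 20 x\right) e^{- 4 x}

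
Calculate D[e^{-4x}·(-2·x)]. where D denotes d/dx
2 \left(4 x - 1\right) e^{- 4 x}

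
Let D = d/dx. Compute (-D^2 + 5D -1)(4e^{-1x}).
- 28 e^{- x}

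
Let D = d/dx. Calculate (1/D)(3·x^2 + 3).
x^{3} + 3 x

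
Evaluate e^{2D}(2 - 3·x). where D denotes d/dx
- 3 x - 4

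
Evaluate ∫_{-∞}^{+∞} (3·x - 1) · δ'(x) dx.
-3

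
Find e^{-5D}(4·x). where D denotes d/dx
4 x - 20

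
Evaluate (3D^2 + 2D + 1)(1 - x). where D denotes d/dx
- x - 1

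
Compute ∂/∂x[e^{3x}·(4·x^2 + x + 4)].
\left(12 x^{2} + 11 x + 13\right) e^{3 x}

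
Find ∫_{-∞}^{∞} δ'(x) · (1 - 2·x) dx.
2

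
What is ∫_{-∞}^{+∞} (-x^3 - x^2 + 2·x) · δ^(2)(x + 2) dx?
10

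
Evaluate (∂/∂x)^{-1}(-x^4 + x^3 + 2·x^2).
- \frac{x^{5}}{5} + \frac{x^{4}}{4} + \frac{2 x^{3}}{3}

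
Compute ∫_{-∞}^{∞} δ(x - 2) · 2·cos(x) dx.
2 \cos{\left(2 \right)}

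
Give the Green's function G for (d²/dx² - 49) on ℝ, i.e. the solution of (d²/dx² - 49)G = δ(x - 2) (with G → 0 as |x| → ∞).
-\frac{e^{-7|x - 2|}}{14}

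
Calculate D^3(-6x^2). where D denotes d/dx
0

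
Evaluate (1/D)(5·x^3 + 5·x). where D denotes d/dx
\frac{5 x^{4}}{4} + \frac{5 x^{2}}{2}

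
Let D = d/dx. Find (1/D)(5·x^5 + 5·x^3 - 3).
\frac{5 x^{6}}{6} + \frac{5 x^{4}}{4} - 3 x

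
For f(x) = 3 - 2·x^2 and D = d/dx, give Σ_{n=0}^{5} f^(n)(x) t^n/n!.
- 2 t^{2} - 4 t x - 2 x^{2} + 3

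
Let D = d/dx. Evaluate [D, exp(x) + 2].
e^{x}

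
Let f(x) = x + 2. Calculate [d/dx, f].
1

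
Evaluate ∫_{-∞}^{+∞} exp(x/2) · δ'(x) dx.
- \frac{1}{2}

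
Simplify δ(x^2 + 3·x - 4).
\frac{\delta(x - 1) + \delta(x + 4)}{5}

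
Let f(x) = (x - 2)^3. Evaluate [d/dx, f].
3 \left(x - 2\right)^{2}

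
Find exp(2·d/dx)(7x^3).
7 x^{3} + 42 x^{2} + 84 x + 56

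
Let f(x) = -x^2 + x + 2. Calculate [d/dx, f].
1 - 2 x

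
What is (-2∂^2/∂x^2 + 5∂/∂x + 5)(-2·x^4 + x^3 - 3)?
- 10 x^{4} - 35 x^{3} + 63 x^{2} - 12 x - 15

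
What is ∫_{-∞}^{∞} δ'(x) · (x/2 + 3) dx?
- \frac{1}{2}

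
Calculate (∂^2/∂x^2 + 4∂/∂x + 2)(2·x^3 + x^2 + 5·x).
4 x^{3} + 26 x^{2} + 30 x + 22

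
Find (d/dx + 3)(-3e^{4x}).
- 21 e^{4 x}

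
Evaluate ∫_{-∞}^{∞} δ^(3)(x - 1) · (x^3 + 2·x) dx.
-6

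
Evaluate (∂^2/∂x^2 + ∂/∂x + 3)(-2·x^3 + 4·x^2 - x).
- 6 x^{3} + 6 x^{2} - 7 x + 7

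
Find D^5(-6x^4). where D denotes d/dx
0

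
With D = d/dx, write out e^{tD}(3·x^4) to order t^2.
3 x^{2} \left(6 t^{2} + 4 t x + x^{2}\right)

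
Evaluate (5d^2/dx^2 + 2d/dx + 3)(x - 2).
3 x - 4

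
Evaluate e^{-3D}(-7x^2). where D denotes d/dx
- 7 x^{2} + 42 x - 63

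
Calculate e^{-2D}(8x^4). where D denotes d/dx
8 x^{4} - 64 x^{3} + 192 x^{2} - 256 x + 128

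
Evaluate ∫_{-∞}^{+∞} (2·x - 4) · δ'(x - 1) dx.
-2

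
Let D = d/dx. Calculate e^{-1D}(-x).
1 - x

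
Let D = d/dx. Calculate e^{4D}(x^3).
x^{3} + 12 x^{2} + 48 x + 64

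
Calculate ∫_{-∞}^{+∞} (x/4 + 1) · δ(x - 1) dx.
\frac{5}{4}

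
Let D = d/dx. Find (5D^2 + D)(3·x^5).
15 x^{3} \left(x + 20\right)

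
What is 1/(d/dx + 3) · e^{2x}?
\frac{e^{2 x}}{5}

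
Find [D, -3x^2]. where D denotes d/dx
- 6 x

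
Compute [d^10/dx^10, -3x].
-30\frac{d^{9}}{dx^{9}}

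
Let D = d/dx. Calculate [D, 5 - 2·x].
-2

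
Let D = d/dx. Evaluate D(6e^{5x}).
30 e^{5 x}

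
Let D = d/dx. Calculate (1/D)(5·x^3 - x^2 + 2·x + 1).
\frac{5 x^{4}}{4} - \frac{x^{3}}{3} + x^{2} + x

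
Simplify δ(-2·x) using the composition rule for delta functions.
\frac{\delta(x)}{2}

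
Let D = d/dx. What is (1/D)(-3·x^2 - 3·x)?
- x^{3} - \frac{3 x^{2}}{2}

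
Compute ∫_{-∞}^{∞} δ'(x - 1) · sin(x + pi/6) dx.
- \cos{\left(\frac{\pi}{6} + 1 \right)}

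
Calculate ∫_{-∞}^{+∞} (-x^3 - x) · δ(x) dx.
0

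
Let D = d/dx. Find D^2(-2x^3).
- 12 x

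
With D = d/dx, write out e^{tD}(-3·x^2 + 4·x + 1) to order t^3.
- 3 t^{2} - 2 t \left(3 x - 2\right) - 3 x^{2} + 4 x + 1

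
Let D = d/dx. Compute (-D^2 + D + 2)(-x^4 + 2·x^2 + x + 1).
- 2 x^{4} - 4 x^{3} + 16 x^{2} + 6 x - 1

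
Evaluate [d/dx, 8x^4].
32 x^{3}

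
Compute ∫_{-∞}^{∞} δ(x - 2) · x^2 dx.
4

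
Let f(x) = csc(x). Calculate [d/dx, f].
- \cot{\left(x \right)} \csc{\left(x \right)}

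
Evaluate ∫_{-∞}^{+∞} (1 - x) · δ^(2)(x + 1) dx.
0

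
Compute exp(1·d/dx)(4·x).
4 x + 4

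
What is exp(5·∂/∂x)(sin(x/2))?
\sin{\left(\frac{x}{2} + \frac{5}{2} \right)}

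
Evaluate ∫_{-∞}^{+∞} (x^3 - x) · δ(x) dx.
0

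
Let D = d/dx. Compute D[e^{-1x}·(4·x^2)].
4 x \left(2 - x\right) e^{- x}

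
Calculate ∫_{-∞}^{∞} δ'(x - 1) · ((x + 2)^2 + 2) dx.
-6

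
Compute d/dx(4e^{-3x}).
- 12 e^{- 3 x}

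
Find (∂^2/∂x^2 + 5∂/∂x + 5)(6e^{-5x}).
30 e^{- 5 x}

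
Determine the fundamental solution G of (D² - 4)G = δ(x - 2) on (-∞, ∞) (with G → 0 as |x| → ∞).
-\frac{e^{-2|x - 2|}}{4}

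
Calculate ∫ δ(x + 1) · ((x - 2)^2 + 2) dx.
11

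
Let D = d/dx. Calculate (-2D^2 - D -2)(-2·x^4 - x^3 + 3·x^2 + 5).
4 x^{4} + 10 x^{3} + 45 x^{2} + 6 x - 22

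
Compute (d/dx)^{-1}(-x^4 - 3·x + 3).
- \frac{x^{5}}{5} - \frac{3 x^{2}}{2} + 3 x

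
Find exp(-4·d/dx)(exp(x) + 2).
e^{x - 4} + 2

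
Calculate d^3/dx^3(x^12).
1320 x^{9}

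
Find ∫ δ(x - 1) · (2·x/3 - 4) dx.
- \frac{10}{3}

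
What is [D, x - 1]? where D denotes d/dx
1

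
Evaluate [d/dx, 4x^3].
12 x^{2}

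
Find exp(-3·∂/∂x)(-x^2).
- x^{2} + 6 x - 9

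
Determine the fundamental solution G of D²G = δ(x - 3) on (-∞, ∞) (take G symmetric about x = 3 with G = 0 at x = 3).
\frac{|x - 3|}{2}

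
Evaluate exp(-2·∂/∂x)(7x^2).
7 x^{2} - 28 x + 28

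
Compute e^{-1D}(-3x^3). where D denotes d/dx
- 3 x^{3} + 9 x^{2} - 9 x + 3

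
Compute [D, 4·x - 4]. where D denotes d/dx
4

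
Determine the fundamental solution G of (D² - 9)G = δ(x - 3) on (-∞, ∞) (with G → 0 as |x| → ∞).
-\frac{e^{-3|x - 3|}}{6}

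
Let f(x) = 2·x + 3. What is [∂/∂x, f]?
2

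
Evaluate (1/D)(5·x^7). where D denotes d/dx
\frac{5 x^{8}}{8}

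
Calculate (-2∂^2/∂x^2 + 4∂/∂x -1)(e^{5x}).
- 31 e^{5 x}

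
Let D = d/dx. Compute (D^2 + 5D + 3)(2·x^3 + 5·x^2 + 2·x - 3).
6 x^{3} + 45 x^{2} + 68 x + 11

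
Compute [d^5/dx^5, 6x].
30\frac{d^{4}}{dx^{4}}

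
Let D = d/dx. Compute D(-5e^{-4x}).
20 e^{- 4 x}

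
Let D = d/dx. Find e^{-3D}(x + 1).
x - 2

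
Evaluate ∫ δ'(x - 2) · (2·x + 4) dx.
-2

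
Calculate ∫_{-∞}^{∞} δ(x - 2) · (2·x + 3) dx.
7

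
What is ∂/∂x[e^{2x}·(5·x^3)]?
x^{2} \left(10 x + 15\right) e^{2 x}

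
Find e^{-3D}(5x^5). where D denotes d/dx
5 x^{5} - 75 x^{4} + 450 x^{3} - 1350 x^{2} + 2025 x - 1215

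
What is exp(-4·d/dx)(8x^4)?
8 x^{4} - 128 x^{3} + 768 x^{2} - 2048 x + 2048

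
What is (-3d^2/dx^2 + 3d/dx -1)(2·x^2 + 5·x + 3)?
x \left(7 - 2 x\right)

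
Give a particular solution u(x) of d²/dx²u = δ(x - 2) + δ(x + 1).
\frac{|x - 2|}{2} + \frac{|x + 1|}{2}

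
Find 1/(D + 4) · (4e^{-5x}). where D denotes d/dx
- 4 e^{- 5 x}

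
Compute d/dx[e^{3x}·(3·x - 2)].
\left(9 x - 3\right) e^{3 x}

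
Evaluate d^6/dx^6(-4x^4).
0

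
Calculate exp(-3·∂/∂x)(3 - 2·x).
9 - 2 x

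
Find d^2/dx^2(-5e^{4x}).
- 80 e^{4 x}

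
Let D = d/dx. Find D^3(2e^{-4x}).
- 128 e^{- 4 x}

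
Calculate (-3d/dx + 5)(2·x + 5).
10 x + 19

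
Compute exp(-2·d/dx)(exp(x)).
e^{x - 2}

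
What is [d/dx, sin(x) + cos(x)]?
- \sin{\left(x \right)} + \cos{\left(x \right)}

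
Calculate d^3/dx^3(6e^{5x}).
750 e^{5 x}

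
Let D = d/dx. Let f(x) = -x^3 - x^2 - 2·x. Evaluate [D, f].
- 3 x^{2} - 2 x - 2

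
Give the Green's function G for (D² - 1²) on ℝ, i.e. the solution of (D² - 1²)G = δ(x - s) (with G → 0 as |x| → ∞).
-\frac{e^{-|x-s|}}{2}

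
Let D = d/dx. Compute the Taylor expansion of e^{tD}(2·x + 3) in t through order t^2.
2 t + 2 x + 3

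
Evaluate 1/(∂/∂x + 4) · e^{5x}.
\frac{e^{5 x}}{9}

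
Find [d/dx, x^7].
7 x^{6}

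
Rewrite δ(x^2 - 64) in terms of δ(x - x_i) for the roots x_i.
\frac{\delta(x - 8) + \delta(x + 8)}{16}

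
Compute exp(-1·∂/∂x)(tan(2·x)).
\tan{\left(2 x - 2 \right)}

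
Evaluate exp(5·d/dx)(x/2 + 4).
\frac{x}{2} + \frac{13}{2}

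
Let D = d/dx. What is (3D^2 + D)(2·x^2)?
4 x + 12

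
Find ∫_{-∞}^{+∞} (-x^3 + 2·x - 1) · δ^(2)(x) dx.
0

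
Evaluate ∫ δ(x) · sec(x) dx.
1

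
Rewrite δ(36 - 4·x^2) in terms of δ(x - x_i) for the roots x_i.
\frac{\delta(x - 3) + \delta(x + 3)}{24}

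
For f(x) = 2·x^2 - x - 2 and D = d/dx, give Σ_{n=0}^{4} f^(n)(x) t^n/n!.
2 t^{2} + t \left(4 x - 1\right) + 2 x^{2} - x - 2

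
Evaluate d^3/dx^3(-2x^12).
- 2640 x^{9}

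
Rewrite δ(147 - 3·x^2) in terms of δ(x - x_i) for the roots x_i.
\frac{\delta(x - 7) + \delta(x + 7)}{42}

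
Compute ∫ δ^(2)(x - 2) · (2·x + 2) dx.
0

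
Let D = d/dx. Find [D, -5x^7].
- 35 x^{6}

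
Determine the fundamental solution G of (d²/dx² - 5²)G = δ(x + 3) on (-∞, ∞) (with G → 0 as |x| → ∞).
-\frac{e^{-5|x + 3|}}{10}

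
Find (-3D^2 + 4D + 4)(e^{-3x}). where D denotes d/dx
- 35 e^{- 3 x}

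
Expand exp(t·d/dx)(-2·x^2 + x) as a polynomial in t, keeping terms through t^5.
- 2 t^{2} - t \left(4 x - 1\right) - 2 x^{2} + x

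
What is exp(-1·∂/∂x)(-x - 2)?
- x - 1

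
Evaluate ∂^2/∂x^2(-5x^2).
-10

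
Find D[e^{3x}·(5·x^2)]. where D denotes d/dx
5 x \left(3 x + 2\right) e^{3 x}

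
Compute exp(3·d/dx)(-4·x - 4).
- 4 x - 16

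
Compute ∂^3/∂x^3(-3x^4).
- 72 x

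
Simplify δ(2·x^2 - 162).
\frac{\delta(x - 9) + \delta(x + 9)}{36}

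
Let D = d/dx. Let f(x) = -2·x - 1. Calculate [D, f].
-2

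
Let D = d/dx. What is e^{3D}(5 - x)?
2 - x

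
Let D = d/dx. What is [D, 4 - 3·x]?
-3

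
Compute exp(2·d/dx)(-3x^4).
- 3 x^{4} - 24 x^{3} - 72 x^{2} - 96 x - 48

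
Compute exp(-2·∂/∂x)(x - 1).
x - 3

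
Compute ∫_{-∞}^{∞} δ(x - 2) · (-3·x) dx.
-6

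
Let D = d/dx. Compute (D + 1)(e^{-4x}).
- 3 e^{- 4 x}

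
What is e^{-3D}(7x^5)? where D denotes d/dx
7 x^{5} - 105 x^{4} + 630 x^{3} - 1890 x^{2} + 2835 x - 1701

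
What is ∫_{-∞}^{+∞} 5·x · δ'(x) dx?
-5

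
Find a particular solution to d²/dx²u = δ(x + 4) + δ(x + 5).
\frac{|x + 4|}{2} + \frac{|x + 5|}{2}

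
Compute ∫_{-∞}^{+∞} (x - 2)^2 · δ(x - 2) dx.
0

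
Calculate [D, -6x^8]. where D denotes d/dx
- 48 x^{7}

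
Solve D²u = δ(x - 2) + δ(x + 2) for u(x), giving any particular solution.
\frac{|x - 2|}{2} + \frac{|x + 2|}{2}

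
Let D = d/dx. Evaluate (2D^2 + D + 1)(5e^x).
20 e^{x}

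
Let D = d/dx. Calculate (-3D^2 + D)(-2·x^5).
10 x^{3} \left(12 - x\right)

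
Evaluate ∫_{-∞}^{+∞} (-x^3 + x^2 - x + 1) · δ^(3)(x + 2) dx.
6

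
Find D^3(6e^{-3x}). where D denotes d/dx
- 162 e^{- 3 x}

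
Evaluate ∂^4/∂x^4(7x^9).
21168 x^{5}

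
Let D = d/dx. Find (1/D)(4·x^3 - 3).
x^{4} - 3 x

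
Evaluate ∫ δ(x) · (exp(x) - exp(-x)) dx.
0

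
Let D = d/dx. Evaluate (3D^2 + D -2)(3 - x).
2 x - 7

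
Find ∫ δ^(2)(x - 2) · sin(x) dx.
- \sin{\left(2 \right)}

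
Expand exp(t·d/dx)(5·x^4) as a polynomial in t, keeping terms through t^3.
5 x \left(4 t^{3} + 6 t^{2} x + 4 t x^{2} + x^{3}\right)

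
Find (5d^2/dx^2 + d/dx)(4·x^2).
8 x + 40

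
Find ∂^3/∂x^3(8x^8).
2688 x^{5}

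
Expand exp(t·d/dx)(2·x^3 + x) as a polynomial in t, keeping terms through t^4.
2 t^{3} + 6 t^{2} x + t \left(6 x^{2} + 1\right) + 2 x^{3} + x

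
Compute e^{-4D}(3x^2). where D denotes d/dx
3 x^{2} - 24 x + 48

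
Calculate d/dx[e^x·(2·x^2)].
2 x \left(x + 2\right) e^{x}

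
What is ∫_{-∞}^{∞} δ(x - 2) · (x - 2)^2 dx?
0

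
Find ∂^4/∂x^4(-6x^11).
- 47520 x^{7}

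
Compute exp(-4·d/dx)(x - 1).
x - 5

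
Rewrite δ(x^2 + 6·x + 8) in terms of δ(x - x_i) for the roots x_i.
\frac{\delta(x + 2) + \delta(x + 4)}{2}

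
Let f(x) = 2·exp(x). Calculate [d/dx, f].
2 e^{x}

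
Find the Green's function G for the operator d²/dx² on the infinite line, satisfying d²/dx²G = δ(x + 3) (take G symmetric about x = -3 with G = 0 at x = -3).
\frac{|x + 3|}{2}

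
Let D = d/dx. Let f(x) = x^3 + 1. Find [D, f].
3 x^{2}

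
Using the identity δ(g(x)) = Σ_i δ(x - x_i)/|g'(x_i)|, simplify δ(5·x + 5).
\frac{\delta(x + 1)}{5}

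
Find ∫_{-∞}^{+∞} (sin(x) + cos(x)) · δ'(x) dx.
-1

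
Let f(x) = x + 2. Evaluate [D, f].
1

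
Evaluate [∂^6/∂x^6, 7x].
42\frac{d^{5}}{dx^{5}}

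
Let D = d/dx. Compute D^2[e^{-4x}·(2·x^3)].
4 x \left(8 x^{2} - 12 x + 3\right) e^{- 4 x}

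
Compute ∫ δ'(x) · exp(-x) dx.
1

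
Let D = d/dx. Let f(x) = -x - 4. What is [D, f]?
-1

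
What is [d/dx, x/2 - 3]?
\frac{1}{2}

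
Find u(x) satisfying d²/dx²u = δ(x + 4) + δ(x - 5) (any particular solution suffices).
\frac{|x + 4|}{2} + \frac{|x - 5|}{2}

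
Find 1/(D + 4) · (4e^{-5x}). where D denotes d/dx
- 4 e^{- 5 x}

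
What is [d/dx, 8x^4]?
32 x^{3}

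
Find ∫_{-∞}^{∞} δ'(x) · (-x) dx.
1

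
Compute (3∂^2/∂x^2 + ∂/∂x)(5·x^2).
10 x + 30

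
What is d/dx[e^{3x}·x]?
\left(3 x + 1\right) e^{3 x}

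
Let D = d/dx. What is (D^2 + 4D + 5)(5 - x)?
21 - 5 x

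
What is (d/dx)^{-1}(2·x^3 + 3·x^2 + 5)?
\frac{x^{4}}{2} + x^{3} + 5 x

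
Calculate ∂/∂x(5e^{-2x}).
- 10 e^{- 2 x}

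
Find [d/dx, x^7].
7 x^{6}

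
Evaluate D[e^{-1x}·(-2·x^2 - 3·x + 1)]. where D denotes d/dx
\left(2 x^{2} - x - 4\right) e^{- x}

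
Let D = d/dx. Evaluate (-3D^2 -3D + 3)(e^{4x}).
- 57 e^{4 x}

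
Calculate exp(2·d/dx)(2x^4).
2 x^{4} + 16 x^{3} + 48 x^{2} + 64 x + 32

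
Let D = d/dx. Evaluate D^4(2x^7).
1680 x^{3}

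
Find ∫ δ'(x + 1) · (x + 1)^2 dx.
0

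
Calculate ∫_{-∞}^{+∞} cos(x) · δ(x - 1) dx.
\cos{\left(1 \right)}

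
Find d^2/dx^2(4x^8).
224 x^{6}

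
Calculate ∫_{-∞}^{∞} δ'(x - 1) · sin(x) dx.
- \cos{\left(1 \right)}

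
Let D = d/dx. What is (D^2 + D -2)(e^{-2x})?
0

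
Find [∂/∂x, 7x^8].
56 x^{7}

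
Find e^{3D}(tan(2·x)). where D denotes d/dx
\tan{\left(2 x + 6 \right)}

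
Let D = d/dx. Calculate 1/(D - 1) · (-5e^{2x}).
- 5 e^{2 x}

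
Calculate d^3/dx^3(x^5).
60 x^{2}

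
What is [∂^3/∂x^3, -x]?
-3\frac{d^{2}}{dx^{2}}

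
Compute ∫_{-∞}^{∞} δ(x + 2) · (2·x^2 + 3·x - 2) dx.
0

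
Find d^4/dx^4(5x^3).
0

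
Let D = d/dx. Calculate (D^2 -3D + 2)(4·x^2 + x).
8 x^{2} - 22 x + 5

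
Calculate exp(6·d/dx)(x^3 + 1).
x^{3} + 18 x^{2} + 108 x + 217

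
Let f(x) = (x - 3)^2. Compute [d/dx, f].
2 x - 6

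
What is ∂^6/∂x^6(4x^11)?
1330560 x^{5}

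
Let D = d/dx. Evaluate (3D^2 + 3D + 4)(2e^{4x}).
128 e^{4 x}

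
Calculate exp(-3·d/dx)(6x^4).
6 x^{4} - 72 x^{3} + 324 x^{2} - 648 x + 486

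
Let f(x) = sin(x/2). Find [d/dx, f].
\frac{\cos{\left(\frac{x}{2} \right)}}{2}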